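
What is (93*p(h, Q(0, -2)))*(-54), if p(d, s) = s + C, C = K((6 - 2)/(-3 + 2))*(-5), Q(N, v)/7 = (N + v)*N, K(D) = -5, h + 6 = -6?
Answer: -125550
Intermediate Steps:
h = -12 (h = -6 - 6 = -12)
Q(N, v) = 7*N*(N + v) (Q(N, v) = 7*((N + v)*N) = 7*(N*(N + v)) = 7*N*(N + v))
C = 25 (C = -5*(-5) = 25)
p(d, s) = 25 + s (p(d, s) = s + 25 = 25 + s)
(93*p(h, Q(0, -2)))*(-54) = (93*(25 + 7*0*(0 - 2)))*(-54) = (93*(25 + 7*0*(-2)))*(-54) = (93*(25 + 0))*(-54) = (93*25)*(-54) = 2325*(-54) = -125550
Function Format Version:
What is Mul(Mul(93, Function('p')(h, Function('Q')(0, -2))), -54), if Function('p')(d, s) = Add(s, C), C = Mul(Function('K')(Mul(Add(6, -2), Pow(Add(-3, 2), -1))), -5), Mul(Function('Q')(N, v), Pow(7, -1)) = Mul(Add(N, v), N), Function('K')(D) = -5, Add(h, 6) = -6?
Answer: -125550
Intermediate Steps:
h = -12 (h = Add(-6, -6) = -12)
Function('Q')(N, v) = Mul(7, N, Add(N, v)) (Function('Q')(N, v) = Mul(7, Mul(Add(N, v), N)) = Mul(7, Mul(N, Add(N, v))) = Mul(7, N, Add(N, v)))
C = 25 (C = Mul(-5, -5) = 25)
Function('p')(d, s) = Add(25, s) (Function('p')(d, s) = Add(s, 25) = Add(25, s))
Mul(Mul(93, Function('p')(h, Function('Q')(0, -2))), -54) = Mul(Mul(93, Add(25, Mul(7, 0, Add(0, -2)))), -54) = Mul(Mul(93, Add(25, Mul(7, 0, -2))), -54) = Mul(Mul(93, Add(25, 0)), -54) = Mul(Mul(93, 25), -54) = Mul(2325, -54) = -125550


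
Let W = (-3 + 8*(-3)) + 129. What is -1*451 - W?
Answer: -553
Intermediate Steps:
W = 102 (W = (-3 - 24) + 129 = -27 + 129 = 102)
-1*451 - W = -1*451 - 1*102 = -451 - 102 = -553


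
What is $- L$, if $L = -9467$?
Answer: $9467$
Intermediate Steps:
$- L = \left(-1\right) \left(-9467\right) = 9467$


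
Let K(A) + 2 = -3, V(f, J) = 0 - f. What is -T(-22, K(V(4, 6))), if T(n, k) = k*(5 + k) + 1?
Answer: -1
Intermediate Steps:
V(f, J) = -f
K(A) = -5 (K(A) = -2 - 3 = -5)
T(n, k) = 1 + k*(5 + k)
-T(-22, K(V(4, 6))) = -(1 + (-5)² + 5*(-5)) = -(1 + 25 - 25) = -1*1 = -1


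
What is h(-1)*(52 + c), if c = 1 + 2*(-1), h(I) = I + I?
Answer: -102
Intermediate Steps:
h(I) = 2*I
c = -1 (c = 1 - 2 = -1)
h(-1)*(52 + c) = (2*(-1))*(52 - 1) = -2*51 = -102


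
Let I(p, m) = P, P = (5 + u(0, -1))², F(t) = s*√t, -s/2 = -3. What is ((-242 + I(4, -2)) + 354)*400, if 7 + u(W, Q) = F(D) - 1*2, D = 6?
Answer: 137600 - 19200*√6 ≈ 90570.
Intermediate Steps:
s = 6 (s = -2*(-3) = 6)
F(t) = 6*√t
u(W, Q) = -9 + 6*√6 (u(W, Q) = -7 + (6*√6 - 1*2) = -7 + (6*√6 - 2) = -7 + (-2 + 6*√6) = -9 + 6*√6)
P = (-4 + 6*√6)² (P = (5 + (-9 + 6*√6))² = (-4 + 6*√6)² ≈ 114.42)
I(p, m) = 232 - 48*√6
((-242 + I(4, -2)) + 354)*400 = ((-242 + (232 - 48*√6)) + 354)*400 = ((-10 - 48*√6) + 354)*400 = (344 - 48*√6)*400 = 137600 - 19200*√6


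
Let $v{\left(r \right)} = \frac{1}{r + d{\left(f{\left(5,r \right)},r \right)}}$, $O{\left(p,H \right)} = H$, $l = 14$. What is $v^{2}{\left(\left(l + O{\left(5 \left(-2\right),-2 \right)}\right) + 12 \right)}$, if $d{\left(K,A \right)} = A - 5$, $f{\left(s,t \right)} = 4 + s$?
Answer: $\frac{1}{1849} \approx 0.00054083$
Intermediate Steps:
$d{\left(K,A \right)} = -5 + A$
$v{\left(r \right)} = \frac{1}{-5 + 2 r}$ ($v{\left(r \right)} = \frac{1}{r + \left(-5 + r\right)} = \frac{1}{-5 + 2 r}$)
$v^{2}{\left(\left(l + O{\left(5 \left(-2\right),-2 \right)}\right) + 12 \right)} = \left(\frac{1}{-5 + 2 \left(\left(14 - 2\right) + 12\right)}\right)^{2} = \left(\frac{1}{-5 + 2 \left(12 + 12\right)}\right)^{2} = \left(\frac{1}{-5 + 2 \cdot 24}\right)^{2} = \left(\frac{1}{-5 + 48}\right)^{2} = \left(\frac{1}{43}\right)^{2} = \frac{1}{1849}$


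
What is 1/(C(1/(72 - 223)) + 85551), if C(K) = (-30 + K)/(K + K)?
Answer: 2/175633 ≈ 1.1387e-5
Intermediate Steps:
C(K) = (-30 + K)/(2*K) (C(K) = (-30 + K)/((2*K)) = (-30 + K)*(1/(2*K)) = (-30 + K)/(2*K))
1/(C(1/(72 - 223)) + 85551) = 1/((-30 + 1/(72 - 223))/(2*(1/(72 - 223))) + 85551) = 1/((-30 + 1/(-151))/(2*(1/(-151))) + 85551) = 1/((-30 - 1/151)/(2*(-1/151)) + 85551) = 1/((½)*(-151)*(-4531/151) + 85551) = 1/(4531/2 + 85551) = 1/(175633/2) = 2/175633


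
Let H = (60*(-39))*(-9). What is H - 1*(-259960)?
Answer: 281020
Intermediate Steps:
H = 21060 (H = -2340*(-9) = 21060)
H - 1*(-259960) = 21060 - 1*(-259960) = 21060 + 259960 = 281020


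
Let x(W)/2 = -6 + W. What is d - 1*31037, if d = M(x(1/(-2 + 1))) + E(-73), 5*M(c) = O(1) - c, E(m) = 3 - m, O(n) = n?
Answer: -30958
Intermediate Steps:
x(W) = -12 + 2*W (x(W) = 2*(-6 + W) = -12 + 2*W)
M(c) = 1/5 - c/5 (M(c) = (1 - c)/5 = 1/5 - c/5)
d = 79 (d = (1/5 - (-12 + 2/(-2 + 1))/5) + (3 - 1*(-73)) = (1/5 - (-12 + 2/(-1))/5) + (3 + 73) = (1/5 - (-12 + 2*(-1))/5) + 76 = (1/5 - (-12 - 2)/5) + 76 = (1/5 - 1/5*(-14)) + 76 = (1/5 + 14/5) + 76 = 3 + 76 = 79)
d - 1*31037 = 79 - 1*31037 = 79 - 31037 = -30958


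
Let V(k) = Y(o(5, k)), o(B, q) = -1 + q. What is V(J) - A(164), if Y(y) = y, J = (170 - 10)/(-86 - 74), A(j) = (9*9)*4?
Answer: -326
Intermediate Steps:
A(j) = 324 (A(j) = 81*4 = 324)
J = -1 (J = 160/(-160) = 160*(-1/160) = -1)
V(k) = -1 + k
V(J) - A(164) = (-1 - 1) - 1*324 = -2 - 324 = -326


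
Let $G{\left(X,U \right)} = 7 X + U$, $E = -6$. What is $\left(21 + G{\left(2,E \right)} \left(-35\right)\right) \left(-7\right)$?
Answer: $1813$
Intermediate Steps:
$G{\left(X,U \right)} = U + 7 X$
$\left(21 + G{\left(2,E \right)} \left(-35\right)\right) \left(-7\right) = \left(21 + \left(-6 + 7 \cdot 2\right) \left(-35\right)\right) \left(-7\right) = \left(21 + \left(-6 + 14\right) \left(-35\right)\right) \left(-7\right) = \left(21 + 8 \left(-35\right)\right) \left(-7\right) = \left(21 - 280\right) \left(-7\right) = \left(-259\right) \left(-7\right) = 1813$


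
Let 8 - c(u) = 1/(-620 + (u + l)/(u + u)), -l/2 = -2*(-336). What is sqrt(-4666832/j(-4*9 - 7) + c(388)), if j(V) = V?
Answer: sqrt(323885249792703718)/1727439 ≈ 329.45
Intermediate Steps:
l = -1344 (l = -(-4)*(-336) = -2*672 = -1344)
c(u) = 8 - 1/(-620 + (-1344 + u)/(2*u)) (c(u) = 8 - 1/(-620 + (u - 1344)/(u + u)) = 8 - 1/(-620 + (-1344 + u)/((2*u))) = 8 - 1/(-620 + (-1344 + u)*(1/(2*u))) = 8 - 1/(-620 + (-1344 + u)/(2*u)))
sqrt(-4666832/j(-4*9 - 7) + c(388)) = sqrt(-4666832/(-4*9 - 7) + 2*(5376 + 4957*388)/(21*(64 + 59*388))) = sqrt(-4666832/(-36 - 7) + 2*(5376 + 1923316)/(21*(64 + 22892))) = sqrt(-4666832/(-43) + (2/21)*1928692/22956) = sqrt(-4666832*(-1/43) + (2/21)*(1/22956)*1928692) = sqrt(4666832/43 + 964346/120519) = sqrt(562483392686/5182317) = sqrt(323885249792703718)/1727439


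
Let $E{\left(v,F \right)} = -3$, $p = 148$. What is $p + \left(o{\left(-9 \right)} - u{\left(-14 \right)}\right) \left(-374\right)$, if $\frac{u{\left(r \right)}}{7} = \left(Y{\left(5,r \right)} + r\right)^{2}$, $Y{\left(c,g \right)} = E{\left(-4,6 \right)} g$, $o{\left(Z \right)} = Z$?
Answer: $2056026$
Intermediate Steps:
$Y{\left(c,g \right)} = - 3 g$
$u{\left(r \right)} = 28 r^{2}$ ($u{\left(r \right)} = 7 \left(- 3 r + r\right)^{2} = 7 \left(- 2 r\right)^{2} = 7 \cdot 4 r^{2} = 28 r^{2}$)
$p + \left(o{\left(-9 \right)} - u{\left(-14 \right)}\right) \left(-374\right) = 148 + \left(-9 - 28 \left(-14\right)^{2}\right) \left(-374\right) = 148 + \left(-9 - 28 \cdot 196\right) \left(-374\right) = 148 + \left(-9 - 5488\right) \left(-374\right) = 148 - -2055878 = 148 + 2055878 = 2056026$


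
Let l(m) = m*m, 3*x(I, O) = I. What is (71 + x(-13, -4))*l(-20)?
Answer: 80000/3 ≈ 26667.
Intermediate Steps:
x(I, O) = I/3
l(m) = m**2
(71 + x(-13, -4))*l(-20) = (71 + (1/3)*(-13))*(-20)**2 = (71 - 13/3)*400 = (200/3)*400 = 80000/3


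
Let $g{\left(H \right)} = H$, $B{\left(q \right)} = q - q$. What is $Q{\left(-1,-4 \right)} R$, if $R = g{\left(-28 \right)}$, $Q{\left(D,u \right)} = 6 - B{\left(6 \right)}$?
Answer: $-168$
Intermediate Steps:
$B{\left(q \right)} = 0$
$Q{\left(D,u \right)} = 6$ ($Q{\left(D,u \right)} = 6 - 0 = 6 + 0 = 6$)
$R = -28$
$Q{\left(-1,-4 \right)} R = 6 \left(-28\right) = -168$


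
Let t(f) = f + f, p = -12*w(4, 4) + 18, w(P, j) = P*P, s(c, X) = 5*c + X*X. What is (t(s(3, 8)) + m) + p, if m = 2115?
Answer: 2099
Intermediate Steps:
s(c, X) = X**2 + 5*c (s(c, X) = 5*c + X**2 = X**2 + 5*c)
w(P, j) = P**2
p = -174 (p = -12*4**2 + 18 = -12*16 + 18 = -192 + 18 = -174)
t(f) = 2*f
(t(s(3, 8)) + m) + p = (2*(8**2 + 5*3) + 2115) - 174 = (2*(64 + 15) + 2115) - 174 = (2*79 + 2115) - 174 = (158 + 2115) - 174 = 2273 - 174 = 2099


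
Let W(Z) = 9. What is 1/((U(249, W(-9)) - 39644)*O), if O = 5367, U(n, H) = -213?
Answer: -1/213912519 ≈ -4.6748e-9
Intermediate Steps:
1/((U(249, W(-9)) - 39644)*O) = 1/(-213 - 39644*5367) = (1/5367)/(-39857) = -1/39857*1/5367 = -1/213912519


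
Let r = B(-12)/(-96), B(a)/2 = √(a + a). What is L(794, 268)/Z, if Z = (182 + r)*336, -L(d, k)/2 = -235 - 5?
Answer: 4992/635981 + 8*I*√6/4451867 ≈ 0.0078493 + 4.4017e-6*I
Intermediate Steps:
B(a) = 2*√2*√a (B(a) = 2*√(a + a) = 2*√(2*a) = 2*(√2*√a) = 2*√2*√a)
r = -I*√6/24 (r = (2*√2*√(-12))/(-96) = (2*√2*(2*I*√3))*(-1/96) = (4*I*√6)*(-1/96) = -I*√6/24 ≈ -0.10206*I)
L(d, k) = 480 (L(d, k) = -2*(-235 - 5) = -2*(-240) = 480)
Z = 61152 - 14*I*√6 (Z = (182 - I*√6/24)*336 = 61152 - 14*I*√6 ≈ 61152.0 - 34.293*I)
L(794, 268)/Z = 480/(61152 - 14*I*√6)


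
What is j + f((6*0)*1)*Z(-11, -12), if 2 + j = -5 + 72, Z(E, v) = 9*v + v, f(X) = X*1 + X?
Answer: 65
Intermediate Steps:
f(X) = 2*X (f(X) = X + X = 2*X)
Z(E, v) = 10*v
j = 65 (j = -2 + (-5 + 72) = -2 + 67 = 65)
j + f((6*0)*1)*Z(-11, -12) = 65 + (2*((6*0)*1))*(10*(-12)) = 65 + (2*(0*1))*(-120) = 65 + (2*0)*(-120) = 65 + 0*(-120) = 65 + 0 = 65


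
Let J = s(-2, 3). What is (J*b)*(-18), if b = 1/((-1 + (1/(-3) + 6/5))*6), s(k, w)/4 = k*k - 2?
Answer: 180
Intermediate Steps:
s(k, w) = -8 + 4*k² (s(k, w) = 4*(k*k - 2) = 4*(k² - 2) = 4*(-2 + k²) = -8 + 4*k²)
J = 8 (J = -8 + 4*(-2)² = -8 + 4*4 = -8 + 16 = 8)
b = -5/4 (b = 1/((-1 + (1*(-⅓) + 6*(⅕)))*6) = 1/((-1 + (-⅓ + 6/5))*6) = 1/((-1 + 13/15)*6) = 1/(-2/15*6) = 1/(-⅘) = -5/4 ≈ -1.2500)
(J*b)*(-18) = (8*(-5/4))*(-18) = -10*(-18) = 180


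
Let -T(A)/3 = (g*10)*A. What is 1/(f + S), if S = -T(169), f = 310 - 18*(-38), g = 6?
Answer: 1/31414 ≈ 3.1833e-5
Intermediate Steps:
T(A) = -180*A (T(A) = -3*6*10*A = -180*A)
f = 994 (f = 310 + 684 = 994)
S = 30420 (S = -(-180)*169 = -1*(-30420) = 30420)
1/(f + S) = 1/(994 + 30420) = 1/31414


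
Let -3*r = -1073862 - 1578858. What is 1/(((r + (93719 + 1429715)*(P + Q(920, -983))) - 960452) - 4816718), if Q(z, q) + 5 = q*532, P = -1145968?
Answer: -1/2542508075116 ≈ -3.9331e-13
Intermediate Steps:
Q(z, q) = -5 + 532*q (Q(z, q) = -5 + q*532 = -5 + 532*q)
r = 884240 (r = -(-1073862 - 1578858)/3 = -⅓*(-2652720) = 884240)
1/(((r + (93719 + 1429715)*(P + Q(920, -983))) - 960452) - 4816718) = 1/(((884240 + (93719 + 1429715)*(-1145968 + (-5 + 532*(-983)))) - 960452) - 4816718) = 1/(((884240 + 1523434*(-1145968 + (-5 - 522956))) - 960452) - 4816718) = 1/(((884240 + 1523434*(-1145968 - 522961)) - 960452) - 4816718) = 1/(((884240 + 1523434*(-1668929)) - 960452) - 4816718) = 1/(((884240 - 2542503182186) - 960452) - 4816718) = 1/((-2542502297946 - 960452) - 4816718) = 1/(-2542503258398 - 4816718) = 1/(-2542508075116) = -1/2542508075116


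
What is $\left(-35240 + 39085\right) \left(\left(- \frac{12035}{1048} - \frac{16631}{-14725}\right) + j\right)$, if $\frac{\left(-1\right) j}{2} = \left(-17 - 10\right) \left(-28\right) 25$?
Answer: $- \frac{448697524260903}{3086360} \approx -1.4538 \cdot 10^{8}$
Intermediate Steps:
$j = -37800$ ($j = - 2 \left(-17 - 10\right) \left(-28\right) 25 = - 2 \left(-27\right) \left(-28\right) 25 = - 2 \cdot 756 \cdot 25 = \left(-2\right) 18900 = -37800$)
$\left(-35240 + 39085\right) \left(\left(- \frac{12035}{1048} - \frac{16631}{-14725}\right) + j\right) = \left(-35240 + 39085\right) \left(\left(- \frac{12035}{1048} - \frac{16631}{-14725}\right) - 37800\right) = 3845 \left(\left(\left(-12035\right) \frac{1}{1048} - - \frac{16631}{14725}\right) - 37800\right) = 3845 \left(\left(- \frac{12035}{1048} + \frac{16631}{14725}\right) - 37800\right) = 3845 \left(- \frac{159786087}{15431800} - 37800\right) = 3845 \left(- \frac{583481826087}{15431800}\right) = - \frac{448697524260903}{3086360}$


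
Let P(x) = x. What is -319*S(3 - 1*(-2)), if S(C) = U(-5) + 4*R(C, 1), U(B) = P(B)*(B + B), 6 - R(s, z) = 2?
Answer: -21054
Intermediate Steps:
R(s, z) = 4 (R(s, z) = 6 - 1*2 = 6 - 2 = 4)
U(B) = 2*B² (U(B) = B*(B + B) = B*(2*B) = 2*B²)
S(C) = 66 (S(C) = 2*(-5)² + 4*4 = 2*25 + 16 = 50 + 16 = 66)
-319*S(3 - 1*(-2)) = -319*66 = -21054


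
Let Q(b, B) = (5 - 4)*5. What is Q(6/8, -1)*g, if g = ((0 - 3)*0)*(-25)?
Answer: 0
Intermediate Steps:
Q(b, B) = 5 (Q(b, B) = 1*5 = 5)
g = 0 (g = -3*0*(-25) = 0*(-25) = 0)
Q(6/8, -1)*g = 5*0 = 0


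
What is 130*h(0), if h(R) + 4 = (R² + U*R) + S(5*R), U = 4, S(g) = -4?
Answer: -1040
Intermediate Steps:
h(R) = -8 + R² + 4*R (h(R) = -4 + ((R² + 4*R) - 4) = -4 + (-4 + R² + 4*R) = -8 + R² + 4*R)
130*h(0) = 130*(-8 + 0² + 4*0) = 130*(-8 + 0 + 0) = 130*(-8) = -1040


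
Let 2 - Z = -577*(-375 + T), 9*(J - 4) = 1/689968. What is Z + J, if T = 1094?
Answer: 2576217007729/6209712 ≈ 4.1487e+5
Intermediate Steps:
J = 24838849/6209712 (J = 4 + (⅑)/689968 = 4 + (⅑)*(1/689968) = 4 + 1/6209712 = 24838849/6209712 ≈ 4.0000)
Z = 414865 (Z = 2 - (-577)*(-375 + 1094) = 2 - (-577)*719 = 2 - 1*(-414863) = 2 + 414863 = 414865)
Z + J = 414865 + 24838849/6209712 = 2576217007729/6209712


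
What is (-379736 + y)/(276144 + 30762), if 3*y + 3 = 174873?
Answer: -160723/153453 ≈ -1.0474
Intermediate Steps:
y = 58290 (y = -1 + (1/3)*174873 = -1 + 58291 = 58290)
(-379736 + y)/(276144 + 30762) = (-379736 + 58290)/(276144 + 30762) = -321446/306906 = -321446*1/306906 = -160723/153453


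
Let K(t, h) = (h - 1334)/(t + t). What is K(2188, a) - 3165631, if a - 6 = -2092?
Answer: -3463201169/1094 ≈ -3.1656e+6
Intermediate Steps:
a = -2086 (a = 6 - 2092 = -2086)
K(t, h) = (-1334 + h)/(2*t) (K(t, h) = (-1334 + h)/((2*t)) = (-1334 + h)*(1/(2*t)) = (-1334 + h)/(2*t))
K(2188, a) - 3165631 = (½)*(-1334 - 2086)/2188 - 3165631 = (½)*(1/2188)*(-3420) - 3165631 = -855/1094 - 3165631 = -3463201169/1094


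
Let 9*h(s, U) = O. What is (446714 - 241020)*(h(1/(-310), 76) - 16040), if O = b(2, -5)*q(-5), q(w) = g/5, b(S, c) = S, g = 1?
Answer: -148469517812/45 ≈ -3.2993e+9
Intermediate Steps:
q(w) = ⅕ (q(w) = 1/5 = 1*(⅕) = ⅕)
O = ⅖ (O = 2*(⅕) = ⅖ ≈ 0.40000)
h(s, U) = 2/45 (h(s, U) = (⅑)*(⅖) = 2/45)
(446714 - 241020)*(h(1/(-310), 76) - 16040) = (446714 - 241020)*(2/45 - 16040) = 205694*(-721798/45) = -148469517812/45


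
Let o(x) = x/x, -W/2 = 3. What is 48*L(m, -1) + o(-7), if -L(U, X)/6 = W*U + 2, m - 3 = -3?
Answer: -575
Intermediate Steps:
m = 0 (m = 3 - 3 = 0)
W = -6 (W = -2*3 = -6)
L(U, X) = -12 + 36*U (L(U, X) = -6*(-6*U + 2) = -6*(2 - 6*U) = -12 + 36*U)
o(x) = 1
48*L(m, -1) + o(-7) = 48*(-12 + 36*0) + 1 = 48*(-12 + 0) + 1 = 48*(-12) + 1 = -576 + 1 = -575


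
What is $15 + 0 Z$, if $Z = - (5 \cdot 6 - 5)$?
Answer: $15$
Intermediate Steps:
$Z = -25$ ($Z = - (30 - 5) = \left(-1\right) 25 = -25$)
$15 + 0 Z = 15 + 0 \left(-25\right) = 15 + 0 = 15$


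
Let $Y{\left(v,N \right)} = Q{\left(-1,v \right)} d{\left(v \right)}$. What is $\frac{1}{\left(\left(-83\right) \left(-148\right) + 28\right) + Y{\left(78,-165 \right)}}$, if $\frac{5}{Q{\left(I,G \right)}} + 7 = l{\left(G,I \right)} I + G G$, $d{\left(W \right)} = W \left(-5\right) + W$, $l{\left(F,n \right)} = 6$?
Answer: $\frac{467}{5749584} \approx 8.1223 \cdot 10^{-5}$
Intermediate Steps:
$d{\left(W \right)} = - 4 W$ ($d{\left(W \right)} = - 5 W + W = - 4 W$)
$Q{\left(I,G \right)} = \frac{5}{-7 + G^{2} + 6 I}$ ($Q{\left(I,G \right)} = \frac{5}{-7 + \left(6 I + G G\right)} = \frac{5}{-7 + \left(6 I + G^{2}\right)} = \frac{5}{-7 + \left(G^{2} + 6 I\right)} = \frac{5}{-7 + G^{2} + 6 I}$)
$Y{\left(v,N \right)} = - \frac{20 v}{-13 + v^{2}}$ ($Y{\left(v,N \right)} = \frac{5}{-7 + v^{2} + 6 \left(-1\right)} \left(- 4 v\right) = \frac{5}{-7 + v^{2} - 6} \left(- 4 v\right) = \frac{5}{-13 + v^{2}} \left(- 4 v\right) = - \frac{20 v}{-13 + v^{2}}$)
$\frac{1}{\left(\left(-83\right) \left(-148\right) + 28\right) + Y{\left(78,-165 \right)}} = \frac{1}{\left(\left(-83\right) \left(-148\right) + 28\right) - \frac{1560}{-13 + 78^{2}}} = \frac{1}{\left(12284 + 28\right) - \frac{1560}{-13 + 6084}} = \frac{1}{12312 - \frac{1560}{6071}} = \frac{1}{12312 - 1560 \cdot \frac{1}{6071}} = \frac{1}{12312 - \frac{120}{467}} = \frac{1}{\frac{5749584}{467}} = \frac{467}{5749584}$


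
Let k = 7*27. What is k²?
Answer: 35721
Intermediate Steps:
k = 189
k² = 189² = 35721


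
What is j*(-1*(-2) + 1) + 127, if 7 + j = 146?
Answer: 544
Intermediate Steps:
j = 139 (j = -7 + 146 = 139)
j*(-1*(-2) + 1) + 127 = 139*(-1*(-2) + 1) + 127 = 139*(2 + 1) + 127 = 139*3 + 127 = 417 + 127 = 544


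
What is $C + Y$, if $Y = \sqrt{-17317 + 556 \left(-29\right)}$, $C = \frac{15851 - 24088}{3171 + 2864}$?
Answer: $- \frac{8237}{6035} + i \sqrt{33441} \approx -1.3649 + 182.87 i$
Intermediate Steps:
$C = - \frac{8237}{6035} \approx -1.3649$
$Y = i \sqrt{33441}$ ($Y = \sqrt{-17317 - 16124} = \sqrt{-33441} = i \sqrt{33441} \approx 182.87 i$)
$C + Y = - \frac{8237}{6035} + i \sqrt{33441}$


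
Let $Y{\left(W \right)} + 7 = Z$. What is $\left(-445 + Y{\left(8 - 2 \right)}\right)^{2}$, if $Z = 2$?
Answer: $202500$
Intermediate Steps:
$Y{\left(W \right)} = -5$ ($Y{\left(W \right)} = -7 + 2 = -5$)
$\left(-445 + Y{\left(8 - 2 \right)}\right)^{2} = \left(-445 - 5\right)^{2} = \left(-450\right)^{2} = 202500$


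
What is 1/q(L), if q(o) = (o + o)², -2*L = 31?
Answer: 1/961 ≈ 0.0010406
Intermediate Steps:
L = -31/2 (L = -½*31 = -31/2 ≈ -15.500)
q(o) = 4*o² (q(o) = (2*o)² = 4*o²)
1/q(L) = 1/(4*(-31/2)²) = 1/(4*(961/4)) = 1/961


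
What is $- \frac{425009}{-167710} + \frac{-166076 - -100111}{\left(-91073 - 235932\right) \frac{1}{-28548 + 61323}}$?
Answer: $\frac{72545696446859}{10968401710} \approx 6614.1$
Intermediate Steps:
$- \frac{425009}{-167710} + \frac{-166076 - -100111}{\left(-91073 - 235932\right) \frac{1}{-28548 + 61323}} = \left(-425009\right) \left(- \frac{1}{167710}\right) + \frac{-166076 + 100111}{\left(-327005\right) \frac{1}{32775}} = \frac{425009}{167710} - \frac{65965}{\left(-327005\right) \frac{1}{32775}} = \frac{425009}{167710} - \frac{65965}{- \frac{65401}{6555}} = \frac{425009}{167710} - - \frac{432400575}{65401} = \frac{425009}{167710} + \frac{432400575}{65401} = \frac{72545696446859}{10968401710}$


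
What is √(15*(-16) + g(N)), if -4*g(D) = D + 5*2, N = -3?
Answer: I*√967/2 ≈ 15.548*I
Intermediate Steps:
g(D) = -5/2 - D/4 (g(D) = -(D + 5*2)/4 = -(D + 10)/4 = -(10 + D)/4 = -5/2 - D/4)
√(15*(-16) + g(N)) = √(15*(-16) + (-5/2 - ¼*(-3))) = √(-240 + (-5/2 + ¾)) = √(-240 - 7/4) = √(-967/4) = I*√967/2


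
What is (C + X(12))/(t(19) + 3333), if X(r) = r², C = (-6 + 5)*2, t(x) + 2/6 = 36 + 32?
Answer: 213/5101 ≈ 0.041757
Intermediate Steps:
t(x) = 203/3 (t(x) = -⅓ + (36 + 32) = -⅓ + 68 = 203/3)
C = -2 (C = -1*2 = -2)
(C + X(12))/(t(19) + 3333) = (-2 + 12²)/(203/3 + 3333) = (-2 + 144)/(10202/3) = 142*(3/10202) = 213/5101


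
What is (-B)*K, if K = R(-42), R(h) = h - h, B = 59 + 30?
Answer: 0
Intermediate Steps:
B = 89
R(h) = 0
K = 0
(-B)*K = -1*89*0 = -89*0 = 0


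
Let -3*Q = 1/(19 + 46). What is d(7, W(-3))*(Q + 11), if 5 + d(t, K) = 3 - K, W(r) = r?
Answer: 2144/195 ≈ 10.995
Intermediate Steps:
d(t, K) = -2 - K (d(t, K) = -5 + (3 - K) = -2 - K)
Q = -1/195 (Q = -1/(3*(19 + 46)) = -⅓/65 = -⅓*1/65 = -1/195 ≈ -0.0051282)
d(7, W(-3))*(Q + 11) = (-2 - 1*(-3))*(-1/195 + 11) = (-2 + 3)*(2144/195) = 1*(2144/195) = 2144/195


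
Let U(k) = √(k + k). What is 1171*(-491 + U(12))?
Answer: -574961 + 2342*√6 ≈ -5.6922e+5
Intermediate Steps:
U(k) = √2*√k (U(k) = √(2*k) = √2*√k)
1171*(-491 + U(12)) = 1171*(-491 + √2*√12) = 1171*(-491 + √2*(2*√3)) = 1171*(-491 + 2*√6) = -574961 + 2342*√6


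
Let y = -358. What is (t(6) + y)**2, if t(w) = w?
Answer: 123904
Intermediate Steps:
(t(6) + y)**2 = (6 - 358)**2 = (-352)**2 = 123904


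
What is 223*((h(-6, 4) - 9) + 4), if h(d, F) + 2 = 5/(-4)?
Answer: -7359/4 ≈ -1839.8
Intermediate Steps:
h(d, F) = -13/4 (h(d, F) = -2 + 5/(-4) = -2 + 5*(-1/4) = -2 - 5/4 = -13/4)
223*((h(-6, 4) - 9) + 4) = 223*((-13/4 - 9) + 4) = 223*(-49/4 + 4) = 223*(-33/4) = -7359/4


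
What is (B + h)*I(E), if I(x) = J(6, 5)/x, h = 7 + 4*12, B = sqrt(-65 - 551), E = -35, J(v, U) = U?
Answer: -55/7 - 2*I*sqrt(154)/7 ≈ -7.8571 - 3.5456*I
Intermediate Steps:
B = 2*I*sqrt(154) (B = sqrt(-616) = 2*I*sqrt(154) ≈ 24.819*I)
h = 55 (h = 7 + 48 = 55)
I(x) = 5/x
(B + h)*I(E) = (2*I*sqrt(154) + 55)*(5/(-35)) = (55 + 2*I*sqrt(154))*(5*(-1/35)) = (55 + 2*I*sqrt(154))*(-1/7) = -55/7 - 2*I*sqrt(154)/7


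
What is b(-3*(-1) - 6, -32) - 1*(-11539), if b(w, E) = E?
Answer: 11507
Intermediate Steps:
b(-3*(-1) - 6, -32) - 1*(-11539) = -32 - 1*(-11539) = -32 + 11539 = 11507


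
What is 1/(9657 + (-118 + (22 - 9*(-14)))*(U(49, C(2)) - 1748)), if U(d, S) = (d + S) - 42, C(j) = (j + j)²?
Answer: -1/42093 ≈ -2.3757e-5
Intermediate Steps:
C(j) = 4*j² (C(j) = (2*j)² = 4*j²)
U(d, S) = -42 + S + d (U(d, S) = (S + d) - 42 = -42 + S + d)
1/(9657 + (-118 + (22 - 9*(-14)))*(U(49, C(2)) - 1748)) = 1/(9657 + (-118 + (22 - 9*(-14)))*((-42 + 4*2² + 49) - 1748)) = 1/(9657 + (-118 + (22 + 126))*((-42 + 4*4 + 49) - 1748)) = 1/(9657 + (-118 + 148)*((-42 + 16 + 49) - 1748)) = 1/(9657 + 30*(23 - 1748)) = 1/(9657 + 30*(-1725)) = 1/(9657 - 51750) = 1/(-42093) = -1/42093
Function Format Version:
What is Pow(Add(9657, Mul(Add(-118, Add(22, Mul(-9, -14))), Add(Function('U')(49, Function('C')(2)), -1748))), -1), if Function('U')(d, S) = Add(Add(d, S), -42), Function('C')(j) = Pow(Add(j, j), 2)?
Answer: Rational(-1, 42093) ≈ -2.3757e-5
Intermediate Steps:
Function('C')(j) = Mul(4, Pow(j, 2)) (Function('C')(j) = Pow(Mul(2, j), 2) = Mul(4, Pow(j, 2)))
Function('U')(d, S) = Add(-42, S, d) (Function('U')(d, S) = Add(Add(S, d), -42) = Add(-42, S, d))
Pow(Add(9657, Mul(Add(-118, Add(22, Mul(-9, -14))), Add(Function('U')(49, Function('C')(2)), -1748))), -1) = Pow(Add(9657, Mul(Add(-118, Add(22, Mul(-9, -14))), Add(Add(-42, Mul(4, Pow(2, 2)), 49), -1748))), -1) = Pow(Add(9657, Mul(Add(-118, Add(22, 126)), Add(Add(-42, Mul(4, 4), 49), -1748))), -1) = Pow(Add(9657, Mul(Add(-118, 148), Add(Add(-42, 16, 49), -1748))), -1) = Pow(Add(9657, Mul(30, Add(23, -1748))), -1) = Pow(Add(9657, Mul(30, -1725)), -1) = Pow(Add(9657, -51750), -1) = Pow(-42093, -1) = Rational(-1, 42093)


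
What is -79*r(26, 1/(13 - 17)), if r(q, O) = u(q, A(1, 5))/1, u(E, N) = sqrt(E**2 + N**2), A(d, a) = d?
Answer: -79*sqrt(677) ≈ -2055.5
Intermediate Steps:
r(q, O) = sqrt(1 + q**2) (r(q, O) = sqrt(q**2 + 1**2)/1 = sqrt(q**2 + 1)*1 = sqrt(1 + q**2)*1 = sqrt(1 + q**2))
-79*r(26, 1/(13 - 17)) = -79*sqrt(1 + 26**2) = -79*sqrt(1 + 676) = -79*sqrt(677)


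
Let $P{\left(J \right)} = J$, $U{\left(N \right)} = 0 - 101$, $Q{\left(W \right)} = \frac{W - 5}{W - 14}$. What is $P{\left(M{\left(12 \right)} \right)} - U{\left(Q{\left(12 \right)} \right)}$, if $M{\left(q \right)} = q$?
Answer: $113$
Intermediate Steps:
$Q{\left(W \right)} = \frac{-5 + W}{-14 + W}$
$U{\left(N \right)} = -101$ ($U{\left(N \right)} = 0 - 101 = -101$)
$P{\left(M{\left(12 \right)} \right)} - U{\left(Q{\left(12 \right)} \right)} = 12 - -101 = 12 + 101 = 113$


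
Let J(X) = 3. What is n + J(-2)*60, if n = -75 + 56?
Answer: 161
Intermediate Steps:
n = -19
n + J(-2)*60 = -19 + 3*60 = -19 + 180 = 161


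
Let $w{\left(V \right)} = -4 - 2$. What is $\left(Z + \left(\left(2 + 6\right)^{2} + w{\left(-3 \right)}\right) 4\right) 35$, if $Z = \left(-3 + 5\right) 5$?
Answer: $8470$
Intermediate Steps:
$w{\left(V \right)} = -6$ ($w{\left(V \right)} = -4 - 2 = -6$)
$Z = 10$ ($Z = 2 \cdot 5 = 10$)
$\left(Z + \left(\left(2 + 6\right)^{2} + w{\left(-3 \right)}\right) 4\right) 35 = \left(10 + \left(\left(2 + 6\right)^{2} - 6\right) 4\right) 35 = \left(10 + \left(8^{2} - 6\right) 4\right) 35 = \left(10 + \left(64 - 6\right) 4\right) 35 = \left(10 + 58 \cdot 4\right) 35 = \left(10 + 232\right) 35 = 242 \cdot 35 = 8470$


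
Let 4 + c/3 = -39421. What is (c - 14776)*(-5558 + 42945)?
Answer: -4974377737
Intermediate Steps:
c = -118275 (c = -12 + 3*(-39421) = -12 - 118263 = -118275)
(c - 14776)*(-5558 + 42945) = (-118275 - 14776)*(-5558 + 42945) = -133051*37387 = -4974377737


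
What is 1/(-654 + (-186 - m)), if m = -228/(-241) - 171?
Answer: -241/161457 ≈ -0.0014927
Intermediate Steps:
m = -40983/241 (m = -228*(-1/241) - 171 = 228/241 - 171 = -40983/241 ≈ -170.05)
1/(-654 + (-186 - m)) = 1/(-654 + (-186 - 1*(-40983/241))) = 1/(-654 + (-186 + 40983/241)) = 1/(-654 - 3843/241) = 1/(-161457/241) = -241/161457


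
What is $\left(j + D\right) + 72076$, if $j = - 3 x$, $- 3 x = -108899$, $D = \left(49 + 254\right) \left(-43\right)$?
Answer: $-49852$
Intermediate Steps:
$D = -13029$ ($D = 303 \left(-43\right) = -13029$)
$x = \frac{108899}{3}$ ($x = \left(- \frac{1}{3}\right) \left(-108899\right) = \frac{108899}{3} \approx 36300.0$)
$j = -108899$ ($j = \left(-3\right) \frac{108899}{3} = -108899$)
$\left(j + D\right) + 72076 = \left(-108899 - 13029\right) + 72076 = -121928 + 72076 = -49852$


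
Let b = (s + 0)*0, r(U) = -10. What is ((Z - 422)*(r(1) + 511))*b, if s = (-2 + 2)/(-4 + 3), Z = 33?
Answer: 0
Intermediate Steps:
s = 0 (s = 0/(-1) = 0*(-1) = 0)
b = 0 (b = (0 + 0)*0 = 0*0 = 0)
((Z - 422)*(r(1) + 511))*b = ((33 - 422)*(-10 + 511))*0 = -389*501*0 = -194889*0 = 0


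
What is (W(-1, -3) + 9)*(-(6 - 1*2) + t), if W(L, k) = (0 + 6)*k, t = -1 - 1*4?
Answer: 81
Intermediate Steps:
t = -5 (t = -1 - 4 = -5)
W(L, k) = 6*k
(W(-1, -3) + 9)*(-(6 - 1*2) + t) = (6*(-3) + 9)*(-(6 - 1*2) - 5) = (-18 + 9)*(-(6 - 2) - 5) = -9*(-1*4 - 5) = -9*(-4 - 5) = -9*(-9) = 81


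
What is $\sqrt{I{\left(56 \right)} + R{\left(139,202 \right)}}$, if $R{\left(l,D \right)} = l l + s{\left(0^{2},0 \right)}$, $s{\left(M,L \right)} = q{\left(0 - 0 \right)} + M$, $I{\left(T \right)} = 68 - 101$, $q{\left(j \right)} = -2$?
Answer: $\sqrt{19286} \approx 138.87$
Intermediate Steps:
$I{\left(T \right)} = -33$ ($I{\left(T \right)} = 68 - 101 = -33$)
$s{\left(M,L \right)} = -2 + M$
$R{\left(l,D \right)} = -2 + l^{2}$ ($R{\left(l,D \right)} = l l - \left(2 - 0^{2}\right) = l^{2} + \left(-2 + 0\right) = l^{2} - 2 = -2 + l^{2}$)
$\sqrt{I{\left(56 \right)} + R{\left(139,202 \right)}} = \sqrt{-33 - \left(2 - 139^{2}\right)} = \sqrt{-33 + \left(-2 + 19321\right)} = \sqrt{-33 + 19319} = \sqrt{19286}$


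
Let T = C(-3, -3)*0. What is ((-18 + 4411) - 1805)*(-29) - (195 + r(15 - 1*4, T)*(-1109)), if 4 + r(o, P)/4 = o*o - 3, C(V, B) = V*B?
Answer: 430457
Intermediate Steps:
C(V, B) = B*V
T = 0 (T = -3*(-3)*0 = 9*0 = 0)
r(o, P) = -28 + 4*o**2 (r(o, P) = -16 + 4*(o*o - 3) = -16 + 4*(o**2 - 3) = -16 + 4*(-3 + o**2) = -16 + (-12 + 4*o**2) = -28 + 4*o**2)
((-18 + 4411) - 1805)*(-29) - (195 + r(15 - 1*4, T)*(-1109)) = ((-18 + 4411) - 1805)*(-29) - (195 + (-28 + 4*(15 - 1*4)**2)*(-1109)) = (4393 - 1805)*(-29) - (195 + (-28 + 4*(15 - 4)**2)*(-1109)) = 2588*(-29) - (195 + (-28 + 4*11**2)*(-1109)) = -75052 - (195 + (-28 + 4*121)*(-1109)) = -75052 - (195 + (-28 + 484)*(-1109)) = -75052 - (195 + 456*(-1109)) = -75052 - (195 - 505704) = -75052 - 1*(-505509) = -75052 + 505509 = 430457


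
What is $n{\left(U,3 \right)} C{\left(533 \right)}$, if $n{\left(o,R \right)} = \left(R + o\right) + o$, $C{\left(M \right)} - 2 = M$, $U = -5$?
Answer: $-3745$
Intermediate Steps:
$C{\left(M \right)} = 2 + M$
$n{\left(o,R \right)} = R + 2 o$
$n{\left(U,3 \right)} C{\left(533 \right)} = \left(3 + 2 \left(-5\right)\right) \left(2 + 533\right) = \left(3 - 10\right) 535 = \left(-7\right) 535 = -3745$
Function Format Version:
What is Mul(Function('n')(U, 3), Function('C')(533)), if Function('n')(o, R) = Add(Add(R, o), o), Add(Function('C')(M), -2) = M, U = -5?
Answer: -3745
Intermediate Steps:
Function('C')(M) = Add(2, M)
Function('n')(o, R) = Add(R, Mul(2, o))
Mul(Function('n')(U, 3), Function('C')(533)) = Mul(Add(3, Mul(2, -5)), Add(2, 533)) = Mul(Add(3, -10), 535) = Mul(-7, 535) = -3745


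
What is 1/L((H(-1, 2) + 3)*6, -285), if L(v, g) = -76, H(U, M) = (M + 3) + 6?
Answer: -1/76 ≈ -0.013158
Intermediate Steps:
H(U, M) = 9 + M (H(U, M) = (3 + M) + 6 = 9 + M)
1/L((H(-1, 2) + 3)*6, -285) = 1/(-76) = -1/76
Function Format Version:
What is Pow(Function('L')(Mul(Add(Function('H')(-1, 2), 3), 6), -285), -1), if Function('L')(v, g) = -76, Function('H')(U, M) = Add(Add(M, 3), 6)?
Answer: Rational(-1, 76) ≈ -0.013158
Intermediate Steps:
Function('H')(U, M) = Add(9, M) (Function('H')(U, M) = Add(Add(3, M), 6) = Add(9, M))
Pow(Function('L')(Mul(Add(Function('H')(-1, 2), 3), 6), -285), -1) = Pow(-76, -1) = Rational(-1, 76)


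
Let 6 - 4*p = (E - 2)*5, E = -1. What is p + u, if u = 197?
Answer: 809/4 ≈ 202.25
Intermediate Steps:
p = 21/4 (p = 3/2 - (-1 - 2)*5/4 = 3/2 - (-3)*5/4 = 3/2 - ¼*(-15) = 3/2 + 15/4 = 21/4 ≈ 5.2500)
p + u = 21/4 + 197 = 809/4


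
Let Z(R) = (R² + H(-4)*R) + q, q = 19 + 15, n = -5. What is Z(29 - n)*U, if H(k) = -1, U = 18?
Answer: 20808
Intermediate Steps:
q = 34
Z(R) = 34 + R² - R (Z(R) = (R² - R) + 34 = 34 + R² - R)
Z(29 - n)*U = (34 + (29 - 1*(-5))² - (29 - 1*(-5)))*18 = (34 + (29 + 5)² - (29 + 5))*18 = (34 + 34² - 1*34)*18 = (34 + 1156 - 34)*18 = 1156*18 = 20808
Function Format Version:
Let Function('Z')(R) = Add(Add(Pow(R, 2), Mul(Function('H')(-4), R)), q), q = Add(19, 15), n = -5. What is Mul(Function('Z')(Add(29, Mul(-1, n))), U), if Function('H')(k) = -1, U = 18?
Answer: 20808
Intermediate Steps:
q = 34
Function('Z')(R) = Add(34, Pow(R, 2), Mul(-1, R)) (Function('Z')(R) = Add(Add(Pow(R, 2), Mul(-1, R)), 34) = Add(34, Pow(R, 2), Mul(-1, R)))
Mul(Function('Z')(Add(29, Mul(-1, n))), U) = Mul(Add(34, Pow(Add(29, Mul(-1, -5)), 2), Mul(-1, Add(29, Mul(-1, -5)))), 18) = Mul(Add(34, Pow(Add(29, 5), 2), Mul(-1, Add(29, 5))), 18) = Mul(Add(34, Pow(34, 2), Mul(-1, 34)), 18) = Mul(Add(34, 1156, -34), 18) = Mul(1156, 18) = 20808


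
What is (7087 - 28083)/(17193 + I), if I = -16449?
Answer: -5249/186 ≈ -28.220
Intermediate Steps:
(7087 - 28083)/(17193 + I) = (7087 - 28083)/(17193 - 16449) = -20996/744 = -20996*1/744 = -5249/186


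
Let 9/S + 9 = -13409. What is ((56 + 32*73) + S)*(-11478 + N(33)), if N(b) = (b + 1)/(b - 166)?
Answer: -3499841199784/127471 ≈ -2.7456e+7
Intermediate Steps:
S = -9/13418 (S = 9/(-9 - 13409) = 9/(-13418) = 9*(-1/13418) = -9/13418 ≈ -0.00067074)
N(b) = (1 + b)/(-166 + b)
((56 + 32*73) + S)*(-11478 + N(33)) = ((56 + 32*73) - 9/13418)*(-11478 + (1 + 33)/(-166 + 33)) = ((56 + 2336) - 9/13418)*(-11478 + 34/(-133)) = (2392 - 9/13418)*(-11478 - 1/133*34) = 32095847*(-11478 - 34/133)/13418 = (32095847/13418)*(-1526608/133) = -3499841199784/127471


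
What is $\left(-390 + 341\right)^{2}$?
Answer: $2401$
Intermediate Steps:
$\left(-390 + 341\right)^{2} = \left(-49\right)^{2} = 2401$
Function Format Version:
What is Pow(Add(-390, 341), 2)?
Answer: 2401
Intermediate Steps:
Pow(Add(-390, 341), 2) = Pow(-49, 2) = 2401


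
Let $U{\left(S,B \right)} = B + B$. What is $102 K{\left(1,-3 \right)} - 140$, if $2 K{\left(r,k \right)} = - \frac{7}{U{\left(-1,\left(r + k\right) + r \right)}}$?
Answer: $\frac{77}{2} \approx 38.5$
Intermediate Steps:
$U{\left(S,B \right)} = 2 B$
$K{\left(r,k \right)} = - \frac{7}{2 \left(2 k + 4 r\right)}$ ($K{\left(r,k \right)} = \frac{\left(-7\right) \frac{1}{2 \left(\left(r + k\right) + r\right)}}{2} = \frac{\left(-7\right) \frac{1}{2 \left(\left(k + r\right) + r\right)}}{2} = \frac{\left(-7\right) \frac{1}{2 \left(k + 2 r\right)}}{2} = \frac{\left(-7\right) \frac{1}{2 k + 4 r}}{2} = - \frac{7}{2 \left(2 k + 4 r\right)}$)
$102 K{\left(1,-3 \right)} - 140 = 102 \left(- \frac{7}{4 \left(-3\right) + 8 \cdot 1}\right) - 140 = 102 \left(- \frac{7}{-12 + 8}\right) - 140 = 102 \left(- \frac{7}{-4}\right) - 140 = 102 \left(\left(-7\right) \left(- \frac{1}{4}\right)\right) - 140 = 102 \cdot \frac{7}{4} - 140 = \frac{357}{2} - 140 = \frac{77}{2}$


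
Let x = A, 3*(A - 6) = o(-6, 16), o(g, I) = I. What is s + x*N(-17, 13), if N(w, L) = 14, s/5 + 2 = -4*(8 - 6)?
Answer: 326/3 ≈ 108.67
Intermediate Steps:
A = 34/3 (A = 6 + (⅓)*16 = 6 + 16/3 = 34/3 ≈ 11.333)
s = -50 (s = -10 + 5*(-4*(8 - 6)) = -10 + 5*(-4*2) = -10 + 5*(-8) = -10 - 40 = -50)
x = 34/3 ≈ 11.333
s + x*N(-17, 13) = -50 + (34/3)*14 = -50 + 476/3 = 326/3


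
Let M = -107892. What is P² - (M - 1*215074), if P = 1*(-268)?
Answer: 394790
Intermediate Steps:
P = -268
P² - (M - 1*215074) = (-268)² - (-107892 - 1*215074) = 71824 - (-107892 - 215074) = 71824 - 1*(-322966) = 71824 + 322966 = 394790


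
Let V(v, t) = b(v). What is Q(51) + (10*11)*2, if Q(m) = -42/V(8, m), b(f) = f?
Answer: 859/4 ≈ 214.75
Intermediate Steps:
V(v, t) = v
Q(m) = -21/4 (Q(m) = -42/8 = -42*⅛ = -21/4)
Q(51) + (10*11)*2 = -21/4 + (10*11)*2 = -21/4 + 110*2 = -21/4 + 220 = 859/4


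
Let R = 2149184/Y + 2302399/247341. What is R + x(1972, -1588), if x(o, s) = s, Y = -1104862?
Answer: -215976345599851/136638835971 ≈ -1580.6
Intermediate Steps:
R = 1006125922097/136638835971 (R = 2149184/(-1104862) + 2302399/247341 = 2149184*(-1/1104862) + 2302399*(1/247341) = -1074592/552431 + 2302399/247341 = 1006125922097/136638835971 ≈ 7.3634)
R + x(1972, -1588) = 1006125922097/136638835971 - 1588 = -215976345599851/136638835971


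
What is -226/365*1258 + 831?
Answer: 19007/365 ≈ 52.074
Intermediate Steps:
-226/365*1258 + 831 = -284308/365 + 831 = 19007/365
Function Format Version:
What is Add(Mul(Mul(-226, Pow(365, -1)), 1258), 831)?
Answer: Rational(19007, 365) ≈ 52.074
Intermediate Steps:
Add(Mul(Mul(-226, Pow(365, -1)), 1258), 831) = Add(Mul(Mul(-226, Rational(1, 365)), 1258), 831) = Add(Mul(Rational(-226, 365), 1258), 831) = Add(Rational(-284308, 365), 831) = Rational(19007, 365)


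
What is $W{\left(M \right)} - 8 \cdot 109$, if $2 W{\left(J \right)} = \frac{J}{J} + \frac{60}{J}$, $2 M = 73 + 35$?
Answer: $- \frac{15677}{18} \approx -870.94$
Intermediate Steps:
$M = 54$ ($M = \frac{73 + 35}{2} = \frac{1}{2} \cdot 108 = 54$)
$W{\left(J \right)} = \frac{1}{2} + \frac{30}{J}$ ($W{\left(J \right)} = \frac{\frac{J}{J} + \frac{60}{J}}{2} = \frac{1 + \frac{60}{J}}{2} = \frac{1}{2} + \frac{30}{J}$)
$W{\left(M \right)} - 8 \cdot 109 = \frac{60 + 54}{2 \cdot 54} - 8 \cdot 109 = \frac{1}{2} \cdot \frac{1}{54} \cdot 114 - 872 = \frac{19}{18} - 872 = - \frac{15677}{18}$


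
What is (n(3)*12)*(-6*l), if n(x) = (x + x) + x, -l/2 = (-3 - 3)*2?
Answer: -15552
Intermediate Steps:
l = 24 (l = -2*(-3 - 3)*2 = -(-12)*2 = -2*(-12) = 24)
n(x) = 3*x (n(x) = 2*x + x = 3*x)
(n(3)*12)*(-6*l) = ((3*3)*12)*(-6*24) = (9*12)*(-144) = 108*(-144) = -15552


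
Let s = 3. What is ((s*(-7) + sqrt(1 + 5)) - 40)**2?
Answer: (61 - sqrt(6))**2 ≈ 3428.2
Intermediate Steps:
((s*(-7) + sqrt(1 + 5)) - 40)**2 = ((3*(-7) + sqrt(1 + 5)) - 40)**2 = ((-21 + sqrt(6)) - 40)**2 = (-61 + sqrt(6))**2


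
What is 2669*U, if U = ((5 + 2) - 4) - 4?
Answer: -2669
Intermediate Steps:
U = -1 (U = (7 - 4) - 4 = 3 - 4 = -1)
2669*U = 2669*(-1) = -2669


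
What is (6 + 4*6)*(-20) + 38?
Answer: -562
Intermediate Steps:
(6 + 4*6)*(-20) + 38 = (6 + 24)*(-20) + 38 = 30*(-20) + 38 = -600 + 38 = -562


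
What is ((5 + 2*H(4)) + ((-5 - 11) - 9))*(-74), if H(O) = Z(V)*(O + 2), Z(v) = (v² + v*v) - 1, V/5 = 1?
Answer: -42032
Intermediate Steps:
V = 5 (V = 5*1 = 5)
Z(v) = -1 + 2*v² (Z(v) = (v² + v²) - 1 = 2*v² - 1 = -1 + 2*v²)
H(O) = 98 + 49*O (H(O) = (-1 + 2*5²)*(O + 2) = (-1 + 2*25)*(2 + O) = (-1 + 50)*(2 + O) = 49*(2 + O) = 98 + 49*O)
((5 + 2*H(4)) + ((-5 - 11) - 9))*(-74) = ((5 + 2*(98 + 49*4)) + ((-5 - 11) - 9))*(-74) = ((5 + 2*(98 + 196)) + (-16 - 9))*(-74) = ((5 + 2*294) - 25)*(-74) = ((5 + 588) - 25)*(-74) = (593 - 25)*(-74) = 568*(-74) = -42032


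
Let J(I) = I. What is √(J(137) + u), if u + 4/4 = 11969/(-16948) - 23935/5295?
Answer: √10531458396005415/8973966 ≈ 11.436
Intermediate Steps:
u = -111753179/17947932 (u = -1 + (11969/(-16948) - 23935/5295) = -1 + (11969*(-1/16948) - 23935*1/5295) = -1 + (-11969/16948 - 4787/1059) = -1 - 93805247/17947932 = -111753179/17947932 ≈ -6.2265)
√(J(137) + u) = √(137 - 111753179/17947932) = √(2347113505/17947932) = √10531458396005415/8973966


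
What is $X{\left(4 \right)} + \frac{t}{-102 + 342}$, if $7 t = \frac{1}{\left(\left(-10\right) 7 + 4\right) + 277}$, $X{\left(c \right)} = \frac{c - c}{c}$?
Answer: $\frac{1}{354480} \approx 2.821 \cdot 10^{-6}$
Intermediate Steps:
$X{\left(c \right)} = 0$ ($X{\left(c \right)} = \frac{0}{c} = 0$)
$t = \frac{1}{1477}$ ($t = \frac{1}{7 \left(\left(\left(-10\right) 7 + 4\right) + 277\right)} = \frac{1}{7 \left(\left(-70 + 4\right) + 277\right)} = \frac{1}{7 \left(-66 + 277\right)} = \frac{1}{7 \cdot 211} = \frac{1}{7} \cdot \frac{1}{211} = \frac{1}{1477} \approx 0.00067705$)
$X{\left(4 \right)} + \frac{t}{-102 + 342} = 0 + \frac{1}{-102 + 342} \cdot \frac{1}{1477} = 0 + \frac{1}{240} \cdot \frac{1}{1477} = 0 + \frac{1}{354480} = \frac{1}{354480}$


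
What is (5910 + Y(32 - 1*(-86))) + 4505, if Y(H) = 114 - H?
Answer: 10411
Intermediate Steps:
(5910 + Y(32 - 1*(-86))) + 4505 = (5910 + (114 - (32 - 1*(-86)))) + 4505 = (5910 + (114 - (32 + 86))) + 4505 = (5910 + (114 - 1*118)) + 4505 = (5910 + (114 - 118)) + 4505 = (5910 - 4) + 4505 = 5906 + 4505 = 10411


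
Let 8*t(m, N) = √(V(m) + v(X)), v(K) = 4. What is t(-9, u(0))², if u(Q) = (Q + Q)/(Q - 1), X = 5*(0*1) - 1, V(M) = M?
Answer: -5/64 ≈ -0.078125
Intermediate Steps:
X = -1 (X = 5*0 - 1 = 0 - 1 = -1)
u(Q) = 2*Q/(-1 + Q) (u(Q) = (2*Q)/(-1 + Q) = 2*Q/(-1 + Q))
t(m, N) = √(4 + m)/8 (t(m, N) = √(m + 4)/8 = √(4 + m)/8)
t(-9, u(0))² = (√(4 - 9)/8)² = (√(-5)/8)² = ((I*√5)/8)² = (I*√5/8)² = -5/64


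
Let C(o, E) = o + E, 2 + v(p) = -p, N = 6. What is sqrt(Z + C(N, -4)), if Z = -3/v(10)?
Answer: 3/2 ≈ 1.5000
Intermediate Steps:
v(p) = -2 - p
Z = 1/4 (Z = -3/(-2 - 1*10) = -3/(-2 - 10) = -3/(-12) = -3*(-1/12) = 1/4 ≈ 0.25000)
C(o, E) = E + o
sqrt(Z + C(N, -4)) = sqrt(1/4 + (-4 + 6)) = sqrt(1/4 + 2) = sqrt(9/4) = 3/2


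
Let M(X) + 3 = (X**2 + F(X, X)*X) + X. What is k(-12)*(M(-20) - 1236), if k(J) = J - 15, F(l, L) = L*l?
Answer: 239193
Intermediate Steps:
M(X) = -3 + X + X**2 + X**3 (M(X) = -3 + ((X**2 + (X*X)*X) + X) = -3 + ((X**2 + X**2*X) + X) = -3 + ((X**2 + X**3) + X) = -3 + (X + X**2 + X**3) = -3 + X + X**2 + X**3)
k(J) = -15 + J
k(-12)*(M(-20) - 1236) = (-15 - 12)*((-3 - 20 + (-20)**2 + (-20)**3) - 1236) = -27*((-3 - 20 + 400 - 8000) - 1236) = -27*(-7623 - 1236) = -27*(-8859) = 239193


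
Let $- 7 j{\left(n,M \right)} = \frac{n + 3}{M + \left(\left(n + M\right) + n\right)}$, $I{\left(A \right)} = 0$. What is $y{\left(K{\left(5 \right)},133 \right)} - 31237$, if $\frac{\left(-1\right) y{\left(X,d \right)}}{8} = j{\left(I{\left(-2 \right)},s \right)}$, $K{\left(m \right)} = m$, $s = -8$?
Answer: $- \frac{437321}{14} \approx -31237.0$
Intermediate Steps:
$j{\left(n,M \right)} = - \frac{3 + n}{7 \left(2 M + 2 n\right)}$ ($j{\left(n,M \right)} = - \frac{\left(n + 3\right) \frac{1}{M + \left(\left(n + M\right) + n\right)}}{7} = - \frac{\left(3 + n\right) \frac{1}{M + \left(\left(M + n\right) + n\right)}}{7} = - \frac{\left(3 + n\right) \frac{1}{M + \left(M + 2 n\right)}}{7} = - \frac{\left(3 + n\right) \frac{1}{2 M + 2 n}}{7} = - \frac{\frac{1}{2 M + 2 n} \left(3 + n\right)}{7} = - \frac{3 + n}{7 \left(2 M + 2 n\right)}$)
$y{\left(X,d \right)} = - \frac{3}{14}$ ($y{\left(X,d \right)} = - 8 \frac{-3 - 0}{14 \left(-8 + 0\right)} = - 8 \frac{-3 + 0}{14 \left(-8\right)} = - 8 \cdot \frac{1}{14} \left(- \frac{1}{8}\right) \left(-3\right) = \left(-8\right) \frac{3}{112} = - \frac{3}{14}$)
$y{\left(K{\left(5 \right)},133 \right)} - 31237 = - \frac{3}{14} - 31237 = - \frac{437321}{14}$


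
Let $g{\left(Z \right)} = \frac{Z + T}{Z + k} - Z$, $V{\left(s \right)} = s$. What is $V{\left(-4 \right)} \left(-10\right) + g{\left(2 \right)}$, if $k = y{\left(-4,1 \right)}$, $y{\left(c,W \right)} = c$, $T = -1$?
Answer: $\frac{75}{2} \approx 37.5$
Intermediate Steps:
$k = -4$
$g{\left(Z \right)} = - Z + \frac{-1 + Z}{-4 + Z}$ ($g{\left(Z \right)} = \frac{Z - 1}{Z - 4} - Z = \frac{-1 + Z}{-4 + Z} - Z = - Z + \frac{-1 + Z}{-4 + Z}$)
$V{\left(-4 \right)} \left(-10\right) + g{\left(2 \right)} = \left(-4\right) \left(-10\right) + \frac{-1 - 2^{2} + 5 \cdot 2}{-4 + 2} = 40 + \frac{-1 - 4 + 10}{-2} = 40 - \frac{-1 - 4 + 10}{2} = 40 - \frac{5}{2} = \frac{75}{2}$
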